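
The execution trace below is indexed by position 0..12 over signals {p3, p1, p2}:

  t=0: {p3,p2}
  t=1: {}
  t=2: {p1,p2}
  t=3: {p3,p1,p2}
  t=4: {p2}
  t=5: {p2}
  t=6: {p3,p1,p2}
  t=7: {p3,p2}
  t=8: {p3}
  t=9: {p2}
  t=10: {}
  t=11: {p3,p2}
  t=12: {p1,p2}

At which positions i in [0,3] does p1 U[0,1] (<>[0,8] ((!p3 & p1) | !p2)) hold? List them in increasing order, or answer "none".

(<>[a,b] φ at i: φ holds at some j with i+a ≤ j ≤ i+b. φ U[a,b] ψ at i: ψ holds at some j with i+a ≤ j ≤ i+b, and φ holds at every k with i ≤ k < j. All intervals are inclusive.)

Evaluate at each i in [0,3]:
  i=0: ✓ (rhs at j=0)
  i=1: ✓ (rhs at j=1)
  i=2: ✓ (rhs at j=2)
  i=3: ✓ (rhs at j=3)

0, 1, 2, 3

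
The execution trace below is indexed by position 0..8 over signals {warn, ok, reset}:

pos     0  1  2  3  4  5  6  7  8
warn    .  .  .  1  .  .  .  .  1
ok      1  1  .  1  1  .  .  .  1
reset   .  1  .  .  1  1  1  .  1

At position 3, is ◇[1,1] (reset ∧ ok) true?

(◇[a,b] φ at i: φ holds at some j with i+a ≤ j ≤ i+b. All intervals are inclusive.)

True

Check (reset ∧ ok) at each j in [4,4]:
  j=4: true
Found at j=4 → formula holds.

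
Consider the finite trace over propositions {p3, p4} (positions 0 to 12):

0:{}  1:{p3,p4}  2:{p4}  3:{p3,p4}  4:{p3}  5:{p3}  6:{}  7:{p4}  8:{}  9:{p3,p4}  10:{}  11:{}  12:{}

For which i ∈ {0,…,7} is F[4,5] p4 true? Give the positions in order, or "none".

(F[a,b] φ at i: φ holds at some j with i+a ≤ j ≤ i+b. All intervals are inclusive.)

2, 3, 4, 5

Evaluate at each i in [0,7]:
  i=0: ✗ (none in [4,5])
  i=1: ✗ (none in [5,6])
  i=2: ✓ (witness j=7)
  i=3: ✓ (witness j=7)
  i=4: ✓ (witness j=9)
  i=5: ✓ (witness j=9)
  i=6: ✗ (none in [10,11])
  i=7: ✗ (none in [11,12])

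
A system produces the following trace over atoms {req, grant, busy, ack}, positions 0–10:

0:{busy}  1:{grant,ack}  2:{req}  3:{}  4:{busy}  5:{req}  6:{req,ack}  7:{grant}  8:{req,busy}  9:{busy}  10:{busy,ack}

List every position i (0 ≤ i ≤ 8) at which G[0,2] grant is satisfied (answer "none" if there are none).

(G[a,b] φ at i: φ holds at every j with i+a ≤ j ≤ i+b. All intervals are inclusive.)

none

Evaluate at each i in [0,8]:
  i=0: ✗ (fails at j=0)
  i=1: ✗ (fails at j=2)
  i=2: ✗ (fails at j=2)
  i=3: ✗ (fails at j=3)
  i=4: ✗ (fails at j=4)
  i=5: ✗ (fails at j=5)
  i=6: ✗ (fails at j=6)
  i=7: ✗ (fails at j=8)
  i=8: ✗ (fails at j=8)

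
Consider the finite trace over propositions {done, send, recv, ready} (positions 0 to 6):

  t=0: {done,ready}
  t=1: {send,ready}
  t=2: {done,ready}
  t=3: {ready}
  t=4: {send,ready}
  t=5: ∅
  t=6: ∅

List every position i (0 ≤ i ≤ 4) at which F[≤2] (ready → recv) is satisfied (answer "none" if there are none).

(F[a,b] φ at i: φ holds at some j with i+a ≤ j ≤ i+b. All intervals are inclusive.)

Evaluate at each i in [0,4]:
  i=0: ✗ (none in [0,2])
  i=1: ✗ (none in [1,3])
  i=2: ✗ (none in [2,4])
  i=3: ✓ (witness j=5)
  i=4: ✓ (witness j=5)

3, 4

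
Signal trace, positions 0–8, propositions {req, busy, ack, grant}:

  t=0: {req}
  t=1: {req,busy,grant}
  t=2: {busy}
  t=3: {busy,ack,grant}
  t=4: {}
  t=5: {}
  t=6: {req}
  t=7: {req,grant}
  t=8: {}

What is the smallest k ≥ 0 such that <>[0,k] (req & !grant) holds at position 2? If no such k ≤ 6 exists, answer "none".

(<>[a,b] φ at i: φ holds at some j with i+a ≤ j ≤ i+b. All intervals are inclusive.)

Scan j = 2,3,… for (req & !grant):
  j=2: fails
  j=3: fails
  j=4: fails
  j=5: fails
  j=6: holds
First hit at j=6, so smallest k = 6-2 = 4.

4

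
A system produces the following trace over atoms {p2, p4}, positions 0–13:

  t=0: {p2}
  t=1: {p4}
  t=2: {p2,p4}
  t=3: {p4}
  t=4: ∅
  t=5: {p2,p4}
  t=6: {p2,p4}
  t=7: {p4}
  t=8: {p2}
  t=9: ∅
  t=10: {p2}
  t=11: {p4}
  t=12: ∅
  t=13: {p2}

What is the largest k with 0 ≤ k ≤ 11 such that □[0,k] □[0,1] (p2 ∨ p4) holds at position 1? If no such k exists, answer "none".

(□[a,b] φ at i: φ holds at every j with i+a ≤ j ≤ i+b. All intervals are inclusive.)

□[0,1] (p2 ∨ p4) must hold from j=1 onward; find where it first fails.
  j=1: holds
  j=2: holds
  j=3: fails
Holds on [1,2], so largest k = 1.

1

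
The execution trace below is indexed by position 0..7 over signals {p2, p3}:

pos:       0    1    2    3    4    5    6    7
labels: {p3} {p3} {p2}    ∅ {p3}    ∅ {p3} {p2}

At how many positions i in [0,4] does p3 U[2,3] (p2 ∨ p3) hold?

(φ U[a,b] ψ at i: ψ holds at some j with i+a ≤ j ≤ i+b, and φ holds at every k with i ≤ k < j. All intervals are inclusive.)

1

Evaluate at each i in [0,4]:
  i=0: ✓ (rhs at j=2; lhs holds on [0,1])
  i=1: ✗ (lhs fails at k=2 before rhs at j=4)
  i=2: ✗ (lhs fails at k=2 before rhs at j=4)
  i=3: ✗ (lhs fails at k=3 before rhs at j=6)
  i=4: ✗ (lhs fails at k=5 before rhs at j=6)
Positions where it holds: {0} → 1.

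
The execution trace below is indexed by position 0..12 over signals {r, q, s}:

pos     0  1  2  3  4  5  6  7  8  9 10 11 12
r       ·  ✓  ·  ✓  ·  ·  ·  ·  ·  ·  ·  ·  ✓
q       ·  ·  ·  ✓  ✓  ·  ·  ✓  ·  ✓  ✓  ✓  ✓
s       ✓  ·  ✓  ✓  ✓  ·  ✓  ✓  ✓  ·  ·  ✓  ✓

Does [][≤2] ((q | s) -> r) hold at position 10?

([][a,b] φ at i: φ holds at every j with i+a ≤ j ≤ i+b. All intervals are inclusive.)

False

Check ((q | s) -> r) at every j in [10,12]:
  j=10: antecedent true; consequent false → ✗
  j=11: antecedent true; consequent false → ✗
  j=12: antecedent true; consequent true → ✓
Fails at j=10 → formula fails.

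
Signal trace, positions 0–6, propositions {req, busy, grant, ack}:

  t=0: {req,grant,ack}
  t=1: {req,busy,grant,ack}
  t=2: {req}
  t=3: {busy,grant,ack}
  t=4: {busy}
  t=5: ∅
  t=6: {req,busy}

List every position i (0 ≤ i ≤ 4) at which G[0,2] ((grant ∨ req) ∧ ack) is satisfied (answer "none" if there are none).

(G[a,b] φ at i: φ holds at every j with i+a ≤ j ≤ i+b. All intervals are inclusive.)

Evaluate at each i in [0,4]:
  i=0: ✗ (fails at j=2)
  i=1: ✗ (fails at j=2)
  i=2: ✗ (fails at j=2)
  i=3: ✗ (fails at j=4)
  i=4: ✗ (fails at j=4)

none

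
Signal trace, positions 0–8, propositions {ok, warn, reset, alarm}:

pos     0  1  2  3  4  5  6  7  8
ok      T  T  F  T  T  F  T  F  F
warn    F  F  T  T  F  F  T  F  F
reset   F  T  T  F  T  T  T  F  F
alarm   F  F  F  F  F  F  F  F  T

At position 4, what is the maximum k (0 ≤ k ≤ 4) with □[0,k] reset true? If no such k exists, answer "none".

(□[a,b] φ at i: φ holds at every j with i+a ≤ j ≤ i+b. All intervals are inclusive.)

2

reset must hold from j=4 onward; find where it first fails.
  j=4: holds
  j=5: holds
  j=6: holds
  j=7: fails
Holds on [4,6], so largest k = 2.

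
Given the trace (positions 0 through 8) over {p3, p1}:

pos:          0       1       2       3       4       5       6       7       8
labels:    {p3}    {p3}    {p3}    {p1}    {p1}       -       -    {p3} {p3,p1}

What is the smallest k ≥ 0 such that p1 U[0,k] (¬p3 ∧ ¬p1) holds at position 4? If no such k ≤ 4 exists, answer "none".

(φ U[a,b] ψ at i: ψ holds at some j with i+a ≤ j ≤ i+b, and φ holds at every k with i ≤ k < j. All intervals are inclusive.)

Need earliest j ≥ 4 with (¬p3 ∧ ¬p1), and p1 at every k in [4,j-1].
  j=4: rhs fails.
  j=5: rhs holds; lhs holds on [4,4]. k = 1.

1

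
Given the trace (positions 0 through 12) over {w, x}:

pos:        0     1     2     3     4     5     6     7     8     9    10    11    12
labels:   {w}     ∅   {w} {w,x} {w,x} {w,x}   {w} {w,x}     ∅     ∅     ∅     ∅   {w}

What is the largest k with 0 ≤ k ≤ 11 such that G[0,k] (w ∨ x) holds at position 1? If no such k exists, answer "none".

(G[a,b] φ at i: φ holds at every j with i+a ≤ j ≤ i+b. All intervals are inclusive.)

(w ∨ x) must hold from j=1 onward; find where it first fails.
  j=1: fails → no k works.

none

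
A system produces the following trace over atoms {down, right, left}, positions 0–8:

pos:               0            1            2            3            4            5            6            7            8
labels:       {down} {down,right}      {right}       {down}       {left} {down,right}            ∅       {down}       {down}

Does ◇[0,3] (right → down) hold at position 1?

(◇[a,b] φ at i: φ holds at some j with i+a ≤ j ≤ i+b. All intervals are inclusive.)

True

Check (right → down) at each j in [1,4]:
  j=1: true
  j=2: false
  j=3: true
  j=4: true
Found at j=1 → formula holds.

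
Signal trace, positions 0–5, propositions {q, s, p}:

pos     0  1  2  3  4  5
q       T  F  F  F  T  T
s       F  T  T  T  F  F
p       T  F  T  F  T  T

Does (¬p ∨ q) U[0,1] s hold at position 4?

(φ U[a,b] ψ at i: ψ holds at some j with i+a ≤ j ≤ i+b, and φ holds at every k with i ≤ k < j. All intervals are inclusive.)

Need some j in [4,5] with s, and (¬p ∨ q) at every k in [4,j-1].
  j=4: s false.
  j=5: s false.
No j in the window works → until fails.

No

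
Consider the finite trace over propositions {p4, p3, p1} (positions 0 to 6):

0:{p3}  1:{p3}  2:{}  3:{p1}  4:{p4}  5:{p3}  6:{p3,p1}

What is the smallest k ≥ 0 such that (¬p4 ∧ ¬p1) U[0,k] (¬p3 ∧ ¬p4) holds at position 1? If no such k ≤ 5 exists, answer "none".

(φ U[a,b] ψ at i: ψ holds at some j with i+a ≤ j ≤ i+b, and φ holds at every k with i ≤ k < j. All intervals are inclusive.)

Need earliest j ≥ 1 with (¬p3 ∧ ¬p4), and (¬p4 ∧ ¬p1) at every k in [1,j-1].
  j=1: rhs fails.
  j=2: rhs holds; lhs holds on [1,1]. k = 1.

1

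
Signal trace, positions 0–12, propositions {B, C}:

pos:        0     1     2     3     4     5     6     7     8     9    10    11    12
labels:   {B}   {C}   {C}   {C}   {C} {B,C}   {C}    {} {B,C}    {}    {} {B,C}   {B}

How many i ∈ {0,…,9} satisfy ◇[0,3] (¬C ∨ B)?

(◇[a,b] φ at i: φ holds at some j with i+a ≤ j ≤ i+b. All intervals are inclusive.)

9

Evaluate at each i in [0,9]:
  i=0: ✓ (witness j=0)
  i=1: ✗ (none in [1,4])
  i=2: ✓ (witness j=5)
  i=3: ✓ (witness j=5)
  i=4: ✓ (witness j=5)
  i=5: ✓ (witness j=5)
  i=6: ✓ (witness j=7)
  i=7: ✓ (witness j=7)
  i=8: ✓ (witness j=8)
  i=9: ✓ (witness j=9)
Positions where it holds: {0, 2, 3, 4, 5, 6, 7, 8, 9} → 9.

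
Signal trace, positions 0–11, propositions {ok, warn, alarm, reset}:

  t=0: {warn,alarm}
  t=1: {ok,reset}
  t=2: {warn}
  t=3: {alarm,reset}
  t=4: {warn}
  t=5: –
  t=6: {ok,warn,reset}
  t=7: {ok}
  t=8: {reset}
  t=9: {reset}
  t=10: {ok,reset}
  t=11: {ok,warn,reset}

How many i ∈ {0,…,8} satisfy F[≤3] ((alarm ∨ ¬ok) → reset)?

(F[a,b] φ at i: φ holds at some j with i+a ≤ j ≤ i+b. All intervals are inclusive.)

9

Evaluate at each i in [0,8]:
  i=0: ✓ (witness j=1)
  i=1: ✓ (witness j=1)
  i=2: ✓ (witness j=3)
  i=3: ✓ (witness j=3)
  i=4: ✓ (witness j=6)
  i=5: ✓ (witness j=6)
  i=6: ✓ (witness j=6)
  i=7: ✓ (witness j=7)
  i=8: ✓ (witness j=8)
Positions where it holds: {0, 1, 2, 3, 4, 5, 6, 7, 8} → 9.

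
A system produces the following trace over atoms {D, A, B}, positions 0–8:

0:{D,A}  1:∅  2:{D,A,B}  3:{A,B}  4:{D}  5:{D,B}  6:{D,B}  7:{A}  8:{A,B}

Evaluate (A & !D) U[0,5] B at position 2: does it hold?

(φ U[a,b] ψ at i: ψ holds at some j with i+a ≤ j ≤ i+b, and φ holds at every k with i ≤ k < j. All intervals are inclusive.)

Need some j in [2,7] with B, and (A & !D) at every k in [2,j-1].
  j=2: B holds; no prefix to check → satisfied.

Holds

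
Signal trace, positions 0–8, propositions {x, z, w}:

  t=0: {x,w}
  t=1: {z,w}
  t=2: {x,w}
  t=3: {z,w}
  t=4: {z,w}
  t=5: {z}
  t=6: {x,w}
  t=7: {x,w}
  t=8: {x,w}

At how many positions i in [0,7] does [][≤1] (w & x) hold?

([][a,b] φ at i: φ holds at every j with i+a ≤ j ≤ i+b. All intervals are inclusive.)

Evaluate at each i in [0,7]:
  i=0: ✗ (fails at j=1)
  i=1: ✗ (fails at j=1)
  i=2: ✗ (fails at j=3)
  i=3: ✗ (fails at j=3)
  i=4: ✗ (fails at j=4)
  i=5: ✗ (fails at j=5)
  i=6: ✓ (all of [6,7])
  i=7: ✓ (all of [7,8])
Positions where it holds: {6, 7} → 2.

2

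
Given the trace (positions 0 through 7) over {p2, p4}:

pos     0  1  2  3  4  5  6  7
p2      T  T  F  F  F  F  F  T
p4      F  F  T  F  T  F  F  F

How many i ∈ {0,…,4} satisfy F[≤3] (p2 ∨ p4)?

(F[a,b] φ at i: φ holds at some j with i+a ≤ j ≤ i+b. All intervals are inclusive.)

Evaluate at each i in [0,4]:
  i=0: ✓ (witness j=0)
  i=1: ✓ (witness j=1)
  i=2: ✓ (witness j=2)
  i=3: ✓ (witness j=4)
  i=4: ✓ (witness j=4)
Positions where it holds: {0, 1, 2, 3, 4} → 5.

5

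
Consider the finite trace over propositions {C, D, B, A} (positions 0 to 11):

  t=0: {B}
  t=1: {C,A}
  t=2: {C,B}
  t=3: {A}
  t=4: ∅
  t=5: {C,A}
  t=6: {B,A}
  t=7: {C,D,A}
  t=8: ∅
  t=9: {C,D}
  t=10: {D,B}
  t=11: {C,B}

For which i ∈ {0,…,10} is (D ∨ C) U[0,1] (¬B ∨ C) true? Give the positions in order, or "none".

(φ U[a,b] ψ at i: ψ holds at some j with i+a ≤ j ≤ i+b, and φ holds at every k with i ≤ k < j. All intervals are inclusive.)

1, 2, 3, 4, 5, 7, 8, 9, 10

Evaluate at each i in [0,10]:
  i=0: ✗ (lhs fails at k=0 before rhs at j=1)
  i=1: ✓ (rhs at j=1)
  i=2: ✓ (rhs at j=2)
  i=3: ✓ (rhs at j=3)
  i=4: ✓ (rhs at j=4)
  i=5: ✓ (rhs at j=5)
  i=6: ✗ (lhs fails at k=6 before rhs at j=7)
  i=7: ✓ (rhs at j=7)
  i=8: ✓ (rhs at j=8)
  i=9: ✓ (rhs at j=9)
  i=10: ✓ (rhs at j=11; lhs holds on [10,10])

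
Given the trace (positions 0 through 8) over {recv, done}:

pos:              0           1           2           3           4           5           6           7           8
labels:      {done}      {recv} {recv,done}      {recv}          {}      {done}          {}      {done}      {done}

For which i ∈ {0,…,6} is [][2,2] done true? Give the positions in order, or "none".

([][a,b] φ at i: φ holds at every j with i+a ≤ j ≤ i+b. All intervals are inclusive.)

0, 3, 5, 6

Evaluate at each i in [0,6]:
  i=0: ✓ (all of [2,2])
  i=1: ✗ (fails at j=3)
  i=2: ✗ (fails at j=4)
  i=3: ✓ (all of [5,5])
  i=4: ✗ (fails at j=6)
  i=5: ✓ (all of [7,7])
  i=6: ✓ (all of [8,8])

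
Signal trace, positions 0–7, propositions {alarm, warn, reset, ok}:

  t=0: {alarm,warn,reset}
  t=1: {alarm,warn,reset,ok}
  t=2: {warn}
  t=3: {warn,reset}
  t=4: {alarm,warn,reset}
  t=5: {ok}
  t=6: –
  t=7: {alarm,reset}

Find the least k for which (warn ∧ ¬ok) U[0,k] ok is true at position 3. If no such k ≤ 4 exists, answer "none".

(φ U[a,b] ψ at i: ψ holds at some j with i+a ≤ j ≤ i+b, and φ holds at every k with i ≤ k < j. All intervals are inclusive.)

2

Need earliest j ≥ 3 with ok, and (warn ∧ ¬ok) at every k in [3,j-1].
  j=3: rhs fails.
  j=4: rhs fails.
  j=5: rhs holds; lhs holds on [3,4]. k = 2.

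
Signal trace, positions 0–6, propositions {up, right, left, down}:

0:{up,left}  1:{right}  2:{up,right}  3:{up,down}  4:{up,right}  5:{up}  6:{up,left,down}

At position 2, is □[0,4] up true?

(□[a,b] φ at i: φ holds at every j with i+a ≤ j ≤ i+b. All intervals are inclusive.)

Check up at every j in [2,6]:
  j=2: true
  j=3: true
  j=4: true
  j=5: true
  j=6: true
All positions satisfy it → formula holds.

Yes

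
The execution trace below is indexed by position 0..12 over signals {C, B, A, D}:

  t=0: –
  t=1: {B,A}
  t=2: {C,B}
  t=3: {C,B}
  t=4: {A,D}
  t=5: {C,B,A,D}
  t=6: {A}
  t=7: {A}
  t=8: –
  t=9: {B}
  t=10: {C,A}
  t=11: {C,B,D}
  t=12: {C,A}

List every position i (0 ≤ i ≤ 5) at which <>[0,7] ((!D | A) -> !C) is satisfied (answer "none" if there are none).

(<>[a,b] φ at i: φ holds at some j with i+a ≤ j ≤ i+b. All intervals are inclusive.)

0, 1, 2, 3, 4, 5

Evaluate at each i in [0,5]:
  i=0: ✓ (witness j=0)
  i=1: ✓ (witness j=1)
  i=2: ✓ (witness j=4)
  i=3: ✓ (witness j=4)
  i=4: ✓ (witness j=4)
  i=5: ✓ (witness j=6)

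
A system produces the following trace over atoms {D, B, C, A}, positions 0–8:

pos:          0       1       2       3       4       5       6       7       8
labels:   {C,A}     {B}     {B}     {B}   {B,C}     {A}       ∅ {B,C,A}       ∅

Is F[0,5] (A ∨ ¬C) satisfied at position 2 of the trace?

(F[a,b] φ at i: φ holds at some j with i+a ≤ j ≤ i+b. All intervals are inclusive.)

Check (A ∨ ¬C) at each j in [2,7]:
  j=2: true
  j=3: true
  j=4: false
  j=5: true
  j=6: true
  j=7: true
Found at j=2 → formula holds.

Holds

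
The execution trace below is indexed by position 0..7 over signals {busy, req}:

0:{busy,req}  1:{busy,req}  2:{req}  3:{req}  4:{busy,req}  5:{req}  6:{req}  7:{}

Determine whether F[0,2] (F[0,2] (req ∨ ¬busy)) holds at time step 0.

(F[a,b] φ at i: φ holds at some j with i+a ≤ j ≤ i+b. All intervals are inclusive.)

True

Check F[0,2] (req ∨ ¬busy) at each j in [0,2]:
  j=0: holds (witness at 0)
  j=1: holds (witness at 1)
  j=2: holds (witness at 2)
Found at j=0 → formula holds.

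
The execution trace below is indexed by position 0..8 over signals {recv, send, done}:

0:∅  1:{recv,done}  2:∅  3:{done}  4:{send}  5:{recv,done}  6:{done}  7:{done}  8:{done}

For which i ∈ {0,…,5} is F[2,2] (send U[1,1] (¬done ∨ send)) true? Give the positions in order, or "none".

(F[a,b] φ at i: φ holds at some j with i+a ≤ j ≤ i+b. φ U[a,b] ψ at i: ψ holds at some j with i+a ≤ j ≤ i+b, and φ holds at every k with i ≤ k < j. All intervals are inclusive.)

none

Evaluate at each i in [0,5]:
  i=0: ✗ (none in [2,2])
  i=1: ✗ (none in [3,3])
  i=2: ✗ (none in [4,4])
  i=3: ✗ (none in [5,5])
  i=4: ✗ (none in [6,6])
  i=5: ✗ (none in [7,7])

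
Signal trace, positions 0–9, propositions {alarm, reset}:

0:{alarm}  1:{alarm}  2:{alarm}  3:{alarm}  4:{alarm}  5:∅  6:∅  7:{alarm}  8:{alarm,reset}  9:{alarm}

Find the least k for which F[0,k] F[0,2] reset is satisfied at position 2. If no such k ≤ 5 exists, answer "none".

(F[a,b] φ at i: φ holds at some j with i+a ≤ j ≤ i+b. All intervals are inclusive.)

4

Scan j = 2,3,… for F[0,2] reset:
  j=2: fails
  j=3: fails
  j=4: fails
  j=5: fails
  j=6: holds
First hit at j=6, so smallest k = 6-2 = 4.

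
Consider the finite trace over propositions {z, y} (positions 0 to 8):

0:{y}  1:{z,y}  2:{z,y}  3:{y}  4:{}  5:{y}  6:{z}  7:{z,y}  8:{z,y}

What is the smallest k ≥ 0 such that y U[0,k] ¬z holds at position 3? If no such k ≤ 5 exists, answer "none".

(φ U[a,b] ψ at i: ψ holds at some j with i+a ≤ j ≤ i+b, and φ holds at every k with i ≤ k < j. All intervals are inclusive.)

0

Need earliest j ≥ 3 with ¬z, and y at every k in [3,j-1].
  j=3: rhs holds (empty prefix). k = 0.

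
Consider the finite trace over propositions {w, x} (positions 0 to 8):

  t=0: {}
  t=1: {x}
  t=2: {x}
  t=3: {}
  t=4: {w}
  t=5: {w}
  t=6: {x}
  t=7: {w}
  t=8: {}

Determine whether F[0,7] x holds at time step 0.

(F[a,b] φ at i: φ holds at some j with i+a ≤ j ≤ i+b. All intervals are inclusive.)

Holds

Check x at each j in [0,7]:
  j=0: false
  j=1: true
  j=2: true
  j=3: false
  j=4: false
  j=5: false
  j=6: true
  j=7: false
Found at j=1 → formula holds.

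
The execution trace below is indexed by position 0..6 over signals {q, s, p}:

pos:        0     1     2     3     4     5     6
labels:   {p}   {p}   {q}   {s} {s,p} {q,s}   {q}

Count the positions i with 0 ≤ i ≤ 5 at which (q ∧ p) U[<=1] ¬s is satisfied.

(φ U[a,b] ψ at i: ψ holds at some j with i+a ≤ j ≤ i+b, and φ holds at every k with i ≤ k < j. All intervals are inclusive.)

3

Evaluate at each i in [0,5]:
  i=0: ✓ (rhs at j=0)
  i=1: ✓ (rhs at j=1)
  i=2: ✓ (rhs at j=2)
  i=3: ✗ (no rhs in [3,4])
  i=4: ✗ (no rhs in [4,5])
  i=5: ✗ (lhs fails at k=5 before rhs at j=6)
Positions where it holds: {0, 1, 2} → 3.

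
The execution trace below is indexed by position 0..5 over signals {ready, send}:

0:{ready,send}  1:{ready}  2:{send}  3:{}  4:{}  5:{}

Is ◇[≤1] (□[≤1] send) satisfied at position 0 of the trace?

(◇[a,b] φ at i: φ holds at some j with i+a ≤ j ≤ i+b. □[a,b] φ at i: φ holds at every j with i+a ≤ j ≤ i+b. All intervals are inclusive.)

Check □[≤1] send at each j in [0,1]:
  j=0: fails at 1
  j=1: fails at 1
No position in the window satisfies it → formula fails.

False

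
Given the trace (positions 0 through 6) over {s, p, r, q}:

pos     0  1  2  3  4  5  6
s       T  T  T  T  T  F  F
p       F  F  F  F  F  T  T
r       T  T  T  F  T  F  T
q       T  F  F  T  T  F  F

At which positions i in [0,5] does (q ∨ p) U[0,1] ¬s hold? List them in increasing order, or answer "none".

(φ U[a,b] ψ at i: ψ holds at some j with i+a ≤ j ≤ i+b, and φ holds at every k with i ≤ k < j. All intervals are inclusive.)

4, 5

Evaluate at each i in [0,5]:
  i=0: ✗ (no rhs in [0,1])
  i=1: ✗ (no rhs in [1,2])
  i=2: ✗ (no rhs in [2,3])
  i=3: ✗ (no rhs in [3,4])
  i=4: ✓ (rhs at j=5; lhs holds on [4,4])
  i=5: ✓ (rhs at j=5)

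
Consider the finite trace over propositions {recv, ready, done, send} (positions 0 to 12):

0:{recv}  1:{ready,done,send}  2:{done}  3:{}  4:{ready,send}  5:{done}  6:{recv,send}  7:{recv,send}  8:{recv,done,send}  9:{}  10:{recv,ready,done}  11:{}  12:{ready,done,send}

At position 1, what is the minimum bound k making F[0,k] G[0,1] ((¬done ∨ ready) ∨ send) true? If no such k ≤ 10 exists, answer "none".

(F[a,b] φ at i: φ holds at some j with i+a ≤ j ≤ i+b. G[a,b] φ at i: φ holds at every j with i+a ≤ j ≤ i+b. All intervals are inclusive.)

Scan j = 1,2,… for G[0,1] ((¬done ∨ ready) ∨ send):
  j=1: fails
  j=2: fails
  j=3: holds
First hit at j=3, so smallest k = 3-1 = 2.

2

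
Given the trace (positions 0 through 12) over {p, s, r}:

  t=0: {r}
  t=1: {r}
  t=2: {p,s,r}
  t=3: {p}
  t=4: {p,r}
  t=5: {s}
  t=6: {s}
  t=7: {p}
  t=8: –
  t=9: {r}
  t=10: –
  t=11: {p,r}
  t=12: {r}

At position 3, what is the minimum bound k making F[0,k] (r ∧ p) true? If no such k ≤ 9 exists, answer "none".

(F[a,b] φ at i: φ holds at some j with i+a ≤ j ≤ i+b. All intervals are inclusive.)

Scan j = 3,4,… for (r ∧ p):
  j=3: fails
  j=4: holds
First hit at j=4, so smallest k = 4-3 = 1.

1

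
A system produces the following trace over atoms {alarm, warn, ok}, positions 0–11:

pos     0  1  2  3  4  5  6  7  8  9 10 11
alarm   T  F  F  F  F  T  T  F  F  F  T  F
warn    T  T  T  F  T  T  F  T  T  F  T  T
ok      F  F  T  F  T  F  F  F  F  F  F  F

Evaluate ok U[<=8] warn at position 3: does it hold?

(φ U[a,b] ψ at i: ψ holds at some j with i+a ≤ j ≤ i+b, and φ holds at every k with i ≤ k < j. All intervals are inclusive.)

Need some j in [3,11] with warn, and ok at every k in [3,j-1].
  j=3: warn false.
  j=4: warn holds, but ok fails at k=3 → not this j.
  j=5: warn holds, but ok fails at k=3 → not this j.
  j=6: warn false.
  j=7: warn holds, but ok fails at k=3 → not this j.
  j=8: warn holds, but ok fails at k=3 → not this j.
  j=9: warn false.
  j=10: warn holds, but ok fails at k=3 → not this j.
  j=11: warn holds, but ok fails at k=3 → not this j.
No j in the window works → until fails.

No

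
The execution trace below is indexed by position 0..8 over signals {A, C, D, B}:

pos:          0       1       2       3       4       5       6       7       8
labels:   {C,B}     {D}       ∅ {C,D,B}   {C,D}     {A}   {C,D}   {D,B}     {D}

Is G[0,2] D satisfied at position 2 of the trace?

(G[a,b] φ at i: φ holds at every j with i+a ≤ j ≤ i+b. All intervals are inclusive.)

False

Check D at every j in [2,4]:
  j=2: false
  j=3: true
  j=4: true
Fails at j=2 → formula fails.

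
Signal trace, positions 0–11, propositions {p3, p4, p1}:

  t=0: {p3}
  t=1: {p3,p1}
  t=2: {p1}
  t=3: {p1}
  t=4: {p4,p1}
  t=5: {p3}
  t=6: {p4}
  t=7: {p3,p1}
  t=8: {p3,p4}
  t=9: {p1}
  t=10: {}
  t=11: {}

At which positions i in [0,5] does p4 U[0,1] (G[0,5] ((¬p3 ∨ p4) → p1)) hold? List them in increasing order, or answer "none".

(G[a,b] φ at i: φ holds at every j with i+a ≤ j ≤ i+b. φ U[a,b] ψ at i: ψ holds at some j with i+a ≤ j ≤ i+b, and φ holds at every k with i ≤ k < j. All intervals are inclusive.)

Evaluate at each i in [0,5]:
  i=0: ✓ (rhs at j=0)
  i=1: ✗ (no rhs in [1,2])
  i=2: ✗ (no rhs in [2,3])
  i=3: ✗ (no rhs in [3,4])
  i=4: ✗ (no rhs in [4,5])
  i=5: ✗ (no rhs in [5,6])

0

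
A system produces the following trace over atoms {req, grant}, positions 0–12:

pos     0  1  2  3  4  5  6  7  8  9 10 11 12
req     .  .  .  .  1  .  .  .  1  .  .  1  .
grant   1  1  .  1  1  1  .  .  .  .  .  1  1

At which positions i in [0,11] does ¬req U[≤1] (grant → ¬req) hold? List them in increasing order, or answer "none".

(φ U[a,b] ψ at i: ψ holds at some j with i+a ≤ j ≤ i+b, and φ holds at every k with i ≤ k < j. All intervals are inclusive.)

Evaluate at each i in [0,11]:
  i=0: ✓ (rhs at j=0)
  i=1: ✓ (rhs at j=1)
  i=2: ✓ (rhs at j=2)
  i=3: ✓ (rhs at j=3)
  i=4: ✗ (lhs fails at k=4 before rhs at j=5)
  i=5: ✓ (rhs at j=5)
  i=6: ✓ (rhs at j=6)
  i=7: ✓ (rhs at j=7)
  i=8: ✓ (rhs at j=8)
  i=9: ✓ (rhs at j=9)
  i=10: ✓ (rhs at j=10)
  i=11: ✗ (lhs fails at k=11 before rhs at j=12)

0, 1, 2, 3, 5, 6, 7, 8, 9, 10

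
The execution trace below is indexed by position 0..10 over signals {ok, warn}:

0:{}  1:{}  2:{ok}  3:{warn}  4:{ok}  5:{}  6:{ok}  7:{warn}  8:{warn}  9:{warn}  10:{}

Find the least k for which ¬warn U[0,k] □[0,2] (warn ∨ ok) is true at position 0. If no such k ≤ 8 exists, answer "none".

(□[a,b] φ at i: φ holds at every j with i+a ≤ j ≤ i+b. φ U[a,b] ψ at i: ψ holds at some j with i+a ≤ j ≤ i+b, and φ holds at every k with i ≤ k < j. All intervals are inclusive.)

2

Need earliest j ≥ 0 with □[0,2] (warn ∨ ok), and ¬warn at every k in [0,j-1].
  j=0: rhs fails.
  j=1: rhs fails.
  j=2: rhs holds; lhs holds on [0,1]. k = 2.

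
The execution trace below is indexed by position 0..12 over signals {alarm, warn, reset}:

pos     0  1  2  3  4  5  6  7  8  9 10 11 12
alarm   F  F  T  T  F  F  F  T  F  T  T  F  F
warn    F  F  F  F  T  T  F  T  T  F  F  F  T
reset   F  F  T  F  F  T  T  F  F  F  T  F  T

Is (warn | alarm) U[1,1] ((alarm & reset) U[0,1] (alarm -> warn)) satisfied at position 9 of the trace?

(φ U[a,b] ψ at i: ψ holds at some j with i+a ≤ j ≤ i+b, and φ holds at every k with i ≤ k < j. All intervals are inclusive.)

Need some j in [10,10] with ((alarm & reset) U[0,1] (alarm -> warn)), and (warn | alarm) at every k in [9,j-1].
  j=10: ((alarm & reset) U[0,1] (alarm -> warn)) holds; (warn | alarm) holds at every k in [9,9] → satisfied.

True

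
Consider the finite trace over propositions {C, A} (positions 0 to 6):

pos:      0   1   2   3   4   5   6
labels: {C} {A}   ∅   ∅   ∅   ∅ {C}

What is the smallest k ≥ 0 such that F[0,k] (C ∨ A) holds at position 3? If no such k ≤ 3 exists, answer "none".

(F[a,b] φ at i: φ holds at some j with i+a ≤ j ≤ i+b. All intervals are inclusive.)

Scan j = 3,4,… for (C ∨ A):
  j=3: fails
  j=4: fails
  j=5: fails
  j=6: holds
First hit at j=6, so smallest k = 6-3 = 3.

3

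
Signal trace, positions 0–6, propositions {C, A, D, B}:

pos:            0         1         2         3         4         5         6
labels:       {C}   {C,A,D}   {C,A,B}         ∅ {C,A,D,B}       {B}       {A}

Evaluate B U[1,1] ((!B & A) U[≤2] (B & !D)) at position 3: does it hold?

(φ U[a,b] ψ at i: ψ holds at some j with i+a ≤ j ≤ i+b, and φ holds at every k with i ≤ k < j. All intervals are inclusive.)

Need some j in [4,4] with ((!B & A) U[≤2] (B & !D)), and B at every k in [3,j-1].
  j=4: ((!B & A) U[≤2] (B & !D)) — fails.
No j in the window works → until fails.

False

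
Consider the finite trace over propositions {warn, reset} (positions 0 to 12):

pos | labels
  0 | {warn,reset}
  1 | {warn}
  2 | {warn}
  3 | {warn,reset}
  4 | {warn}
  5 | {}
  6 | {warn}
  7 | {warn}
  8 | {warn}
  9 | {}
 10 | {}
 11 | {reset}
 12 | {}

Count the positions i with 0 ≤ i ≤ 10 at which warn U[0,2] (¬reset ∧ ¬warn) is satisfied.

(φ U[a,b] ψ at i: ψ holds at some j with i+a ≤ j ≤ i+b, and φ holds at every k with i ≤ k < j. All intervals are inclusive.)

7

Evaluate at each i in [0,10]:
  i=0: ✗ (no rhs in [0,2])
  i=1: ✗ (no rhs in [1,3])
  i=2: ✗ (no rhs in [2,4])
  i=3: ✓ (rhs at j=5; lhs holds on [3,4])
  i=4: ✓ (rhs at j=5; lhs holds on [4,4])
  i=5: ✓ (rhs at j=5)
  i=6: ✗ (no rhs in [6,8])
  i=7: ✓ (rhs at j=9; lhs holds on [7,8])
  i=8: ✓ (rhs at j=9; lhs holds on [8,8])
  i=9: ✓ (rhs at j=9)
  i=10: ✓ (rhs at j=10)
Positions where it holds: {3, 4, 5, 7, 8, 9, 10} → 7.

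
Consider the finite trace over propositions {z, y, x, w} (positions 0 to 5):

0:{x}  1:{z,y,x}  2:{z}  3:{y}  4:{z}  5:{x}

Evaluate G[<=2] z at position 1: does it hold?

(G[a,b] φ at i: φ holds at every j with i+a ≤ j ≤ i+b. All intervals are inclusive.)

Check z at every j in [1,3]:
  j=1: true
  j=2: true
  j=3: false
Fails at j=3 → formula fails.

Does not hold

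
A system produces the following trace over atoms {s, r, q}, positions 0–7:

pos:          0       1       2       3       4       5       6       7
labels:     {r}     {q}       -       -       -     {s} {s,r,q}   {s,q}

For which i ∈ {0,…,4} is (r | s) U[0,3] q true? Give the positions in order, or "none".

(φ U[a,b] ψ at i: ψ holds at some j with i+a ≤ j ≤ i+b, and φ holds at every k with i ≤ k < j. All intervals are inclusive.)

0, 1

Evaluate at each i in [0,4]:
  i=0: ✓ (rhs at j=1; lhs holds on [0,0])
  i=1: ✓ (rhs at j=1)
  i=2: ✗ (no rhs in [2,5])
  i=3: ✗ (lhs fails at k=3 before rhs at j=6)
  i=4: ✗ (lhs fails at k=4 before rhs at j=6)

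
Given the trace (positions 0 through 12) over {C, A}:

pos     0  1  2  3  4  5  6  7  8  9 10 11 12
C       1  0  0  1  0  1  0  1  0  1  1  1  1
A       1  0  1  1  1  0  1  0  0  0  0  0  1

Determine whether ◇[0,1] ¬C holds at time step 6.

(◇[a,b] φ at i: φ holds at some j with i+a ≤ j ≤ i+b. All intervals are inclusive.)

Check ¬C at each j in [6,7]:
  j=6: true
  j=7: false
Found at j=6 → formula holds.

True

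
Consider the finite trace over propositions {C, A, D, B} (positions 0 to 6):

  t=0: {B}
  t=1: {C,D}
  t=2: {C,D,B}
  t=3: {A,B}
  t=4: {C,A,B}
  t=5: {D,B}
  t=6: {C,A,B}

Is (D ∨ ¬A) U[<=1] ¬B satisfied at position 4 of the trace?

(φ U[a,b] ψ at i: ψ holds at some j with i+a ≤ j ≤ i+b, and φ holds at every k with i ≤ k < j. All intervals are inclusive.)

Need some j in [4,5] with ¬B, and (D ∨ ¬A) at every k in [4,j-1].
  j=4: ¬B false.
  j=5: ¬B false.
No j in the window works → until fails.

Does not hold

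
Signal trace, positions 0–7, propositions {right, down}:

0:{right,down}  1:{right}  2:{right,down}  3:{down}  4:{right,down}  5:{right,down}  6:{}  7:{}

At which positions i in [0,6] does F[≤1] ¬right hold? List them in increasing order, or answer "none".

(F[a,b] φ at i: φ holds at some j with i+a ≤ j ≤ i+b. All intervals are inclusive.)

2, 3, 5, 6

Evaluate at each i in [0,6]:
  i=0: ✗ (none in [0,1])
  i=1: ✗ (none in [1,2])
  i=2: ✓ (witness j=3)
  i=3: ✓ (witness j=3)
  i=4: ✗ (none in [4,5])
  i=5: ✓ (witness j=6)
  i=6: ✓ (witness j=6)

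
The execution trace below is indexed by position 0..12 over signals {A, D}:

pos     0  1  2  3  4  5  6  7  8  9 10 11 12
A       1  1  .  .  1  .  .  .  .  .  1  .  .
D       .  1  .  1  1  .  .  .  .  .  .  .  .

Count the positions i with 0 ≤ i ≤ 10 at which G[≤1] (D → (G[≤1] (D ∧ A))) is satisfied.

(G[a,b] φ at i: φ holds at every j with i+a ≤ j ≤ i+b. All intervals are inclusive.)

6

Evaluate at each i in [0,10]:
  i=0: ✗ (fails at j=1)
  i=1: ✗ (fails at j=1)
  i=2: ✗ (fails at j=3)
  i=3: ✗ (fails at j=3)
  i=4: ✗ (fails at j=4)
  i=5: ✓ (all of [5,6])
  i=6: ✓ (all of [6,7])
  i=7: ✓ (all of [7,8])
  i=8: ✓ (all of [8,9])
  i=9: ✓ (all of [9,10])
  i=10: ✓ (all of [10,11])
Positions where it holds: {5, 6, 7, 8, 9, 10} → 6.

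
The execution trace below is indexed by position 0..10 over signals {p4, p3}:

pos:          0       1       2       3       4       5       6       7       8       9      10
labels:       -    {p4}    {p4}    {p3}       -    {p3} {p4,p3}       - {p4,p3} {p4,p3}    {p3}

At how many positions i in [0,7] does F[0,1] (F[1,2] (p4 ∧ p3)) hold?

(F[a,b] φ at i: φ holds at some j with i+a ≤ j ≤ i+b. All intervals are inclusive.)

5

Evaluate at each i in [0,7]:
  i=0: ✗ (none in [0,1])
  i=1: ✗ (none in [1,2])
  i=2: ✗ (none in [2,3])
  i=3: ✓ (witness j=4)
  i=4: ✓ (witness j=4)
  i=5: ✓ (witness j=5)
  i=6: ✓ (witness j=6)
  i=7: ✓ (witness j=7)
Positions where it holds: {3, 4, 5, 6, 7} → 5.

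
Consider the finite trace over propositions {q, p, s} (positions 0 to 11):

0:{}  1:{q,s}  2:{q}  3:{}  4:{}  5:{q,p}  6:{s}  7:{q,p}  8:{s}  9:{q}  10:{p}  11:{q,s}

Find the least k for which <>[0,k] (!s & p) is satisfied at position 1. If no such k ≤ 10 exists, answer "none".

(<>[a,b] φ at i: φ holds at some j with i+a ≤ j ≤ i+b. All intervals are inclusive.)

4

Scan j = 1,2,… for (!s & p):
  j=1: fails
  j=2: fails
  j=3: fails
  j=4: fails
  j=5: holds
First hit at j=5, so smallest k = 5-1 = 4.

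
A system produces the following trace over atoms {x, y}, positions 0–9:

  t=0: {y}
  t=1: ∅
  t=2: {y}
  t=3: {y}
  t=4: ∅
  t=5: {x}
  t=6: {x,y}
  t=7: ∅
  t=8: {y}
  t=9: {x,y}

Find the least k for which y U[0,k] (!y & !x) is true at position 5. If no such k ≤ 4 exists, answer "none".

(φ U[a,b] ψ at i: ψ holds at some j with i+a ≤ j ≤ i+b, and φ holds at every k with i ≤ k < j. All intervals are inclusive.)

none

Need earliest j ≥ 5 with (!y & !x), and y at every k in [5,j-1].
  j=5: rhs fails.
  j=6: rhs fails.
  j=7: rhs holds but lhs fails at k=5.
  j=8: rhs fails.
  j=9: rhs fails.
No witness within the range → none.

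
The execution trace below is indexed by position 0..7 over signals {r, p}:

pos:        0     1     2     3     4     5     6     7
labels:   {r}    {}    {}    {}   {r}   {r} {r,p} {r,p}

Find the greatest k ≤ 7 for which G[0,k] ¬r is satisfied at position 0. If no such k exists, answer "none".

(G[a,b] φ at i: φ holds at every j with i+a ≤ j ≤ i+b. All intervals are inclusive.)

none

¬r must hold from j=0 onward; find where it first fails.
  j=0: fails → no k works.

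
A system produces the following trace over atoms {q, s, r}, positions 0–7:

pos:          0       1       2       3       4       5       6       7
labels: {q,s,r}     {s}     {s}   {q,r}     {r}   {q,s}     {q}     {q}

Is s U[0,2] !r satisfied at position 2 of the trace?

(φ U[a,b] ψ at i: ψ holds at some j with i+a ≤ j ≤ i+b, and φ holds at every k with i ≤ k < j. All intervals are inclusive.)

Holds

Need some j in [2,4] with !r, and s at every k in [2,j-1].
  j=2: !r holds; no prefix to check → satisfied.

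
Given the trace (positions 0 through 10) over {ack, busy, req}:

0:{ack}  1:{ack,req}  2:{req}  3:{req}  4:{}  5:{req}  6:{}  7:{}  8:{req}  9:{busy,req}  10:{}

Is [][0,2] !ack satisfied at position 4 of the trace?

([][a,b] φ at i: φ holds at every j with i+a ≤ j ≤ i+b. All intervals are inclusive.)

Yes

Check !ack at every j in [4,6]:
  j=4: true
  j=5: true
  j=6: true
All positions satisfy it → formula holds.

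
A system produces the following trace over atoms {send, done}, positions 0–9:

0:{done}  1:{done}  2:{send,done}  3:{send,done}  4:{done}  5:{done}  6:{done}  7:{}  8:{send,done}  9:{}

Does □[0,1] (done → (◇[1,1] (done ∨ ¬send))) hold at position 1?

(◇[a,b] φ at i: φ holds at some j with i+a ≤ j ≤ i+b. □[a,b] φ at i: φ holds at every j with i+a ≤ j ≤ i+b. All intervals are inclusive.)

Check (done → (◇[1,1] (done ∨ ¬send))) at every j in [1,2]:
  j=1: antecedent true; consequent holds (witness at 2) → ✓
  j=2: antecedent true; consequent holds (witness at 3) → ✓
All positions satisfy it → formula holds.

Holds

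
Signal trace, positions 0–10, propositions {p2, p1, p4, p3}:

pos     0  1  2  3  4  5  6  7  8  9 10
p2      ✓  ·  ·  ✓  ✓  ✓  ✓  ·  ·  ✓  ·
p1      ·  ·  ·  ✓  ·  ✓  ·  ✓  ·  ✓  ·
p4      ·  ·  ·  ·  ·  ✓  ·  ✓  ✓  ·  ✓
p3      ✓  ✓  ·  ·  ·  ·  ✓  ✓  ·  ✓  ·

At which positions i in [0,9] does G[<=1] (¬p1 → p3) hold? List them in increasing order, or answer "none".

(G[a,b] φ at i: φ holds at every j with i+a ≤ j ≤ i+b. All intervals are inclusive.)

0, 5, 6

Evaluate at each i in [0,9]:
  i=0: ✓ (all of [0,1])
  i=1: ✗ (fails at j=2)
  i=2: ✗ (fails at j=2)
  i=3: ✗ (fails at j=4)
  i=4: ✗ (fails at j=4)
  i=5: ✓ (all of [5,6])
  i=6: ✓ (all of [6,7])
  i=7: ✗ (fails at j=8)
  i=8: ✗ (fails at j=8)
  i=9: ✗ (fails at j=10)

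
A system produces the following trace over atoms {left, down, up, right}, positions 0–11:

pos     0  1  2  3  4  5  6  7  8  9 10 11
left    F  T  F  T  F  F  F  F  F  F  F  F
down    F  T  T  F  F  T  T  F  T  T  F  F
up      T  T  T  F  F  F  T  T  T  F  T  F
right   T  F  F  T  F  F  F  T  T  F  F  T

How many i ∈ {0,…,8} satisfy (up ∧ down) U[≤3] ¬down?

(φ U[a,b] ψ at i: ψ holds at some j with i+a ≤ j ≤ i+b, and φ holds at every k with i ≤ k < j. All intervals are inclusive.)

Evaluate at each i in [0,8]:
  i=0: ✓ (rhs at j=0)
  i=1: ✓ (rhs at j=3; lhs holds on [1,2])
  i=2: ✓ (rhs at j=3; lhs holds on [2,2])
  i=3: ✓ (rhs at j=3)
  i=4: ✓ (rhs at j=4)
  i=5: ✗ (lhs fails at k=5 before rhs at j=7)
  i=6: ✓ (rhs at j=7; lhs holds on [6,6])
  i=7: ✓ (rhs at j=7)
  i=8: ✗ (lhs fails at k=9 before rhs at j=10)
Positions where it holds: {0, 1, 2, 3, 4, 6, 7} → 7.

7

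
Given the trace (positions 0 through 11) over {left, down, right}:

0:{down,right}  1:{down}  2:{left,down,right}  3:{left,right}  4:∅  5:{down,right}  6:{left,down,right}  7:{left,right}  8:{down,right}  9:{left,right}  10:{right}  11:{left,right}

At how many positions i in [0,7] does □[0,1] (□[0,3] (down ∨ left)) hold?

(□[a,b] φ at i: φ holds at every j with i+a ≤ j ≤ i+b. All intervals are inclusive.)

1

Evaluate at each i in [0,7]:
  i=0: ✗ (fails at j=1)
  i=1: ✗ (fails at j=1)
  i=2: ✗ (fails at j=2)
  i=3: ✗ (fails at j=3)
  i=4: ✗ (fails at j=4)
  i=5: ✓ (all of [5,6])
  i=6: ✗ (fails at j=7)
  i=7: ✗ (fails at j=7)
Positions where it holds: {5} → 1.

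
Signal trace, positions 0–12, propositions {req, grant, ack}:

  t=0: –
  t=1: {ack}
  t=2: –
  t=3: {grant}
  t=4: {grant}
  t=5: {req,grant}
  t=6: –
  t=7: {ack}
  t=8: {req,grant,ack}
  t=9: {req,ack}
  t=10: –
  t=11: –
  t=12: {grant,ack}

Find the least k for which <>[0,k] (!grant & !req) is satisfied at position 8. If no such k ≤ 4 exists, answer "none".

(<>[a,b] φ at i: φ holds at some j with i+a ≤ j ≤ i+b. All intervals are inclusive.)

2

Scan j = 8,9,… for (!grant & !req):
  j=8: fails
  j=9: fails
  j=10: holds
First hit at j=10, so smallest k = 10-8 = 2.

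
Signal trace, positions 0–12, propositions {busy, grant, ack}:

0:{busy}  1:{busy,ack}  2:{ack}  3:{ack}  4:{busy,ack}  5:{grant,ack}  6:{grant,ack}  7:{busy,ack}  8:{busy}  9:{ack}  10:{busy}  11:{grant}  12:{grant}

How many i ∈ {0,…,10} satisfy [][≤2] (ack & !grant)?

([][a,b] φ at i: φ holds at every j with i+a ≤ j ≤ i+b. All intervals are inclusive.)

Evaluate at each i in [0,10]:
  i=0: ✗ (fails at j=0)
  i=1: ✓ (all of [1,3])
  i=2: ✓ (all of [2,4])
  i=3: ✗ (fails at j=5)
  i=4: ✗ (fails at j=5)
  i=5: ✗ (fails at j=5)
  i=6: ✗ (fails at j=6)
  i=7: ✗ (fails at j=8)
  i=8: ✗ (fails at j=8)
  i=9: ✗ (fails at j=10)
  i=10: ✗ (fails at j=10)
Positions where it holds: {1, 2} → 2.

2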